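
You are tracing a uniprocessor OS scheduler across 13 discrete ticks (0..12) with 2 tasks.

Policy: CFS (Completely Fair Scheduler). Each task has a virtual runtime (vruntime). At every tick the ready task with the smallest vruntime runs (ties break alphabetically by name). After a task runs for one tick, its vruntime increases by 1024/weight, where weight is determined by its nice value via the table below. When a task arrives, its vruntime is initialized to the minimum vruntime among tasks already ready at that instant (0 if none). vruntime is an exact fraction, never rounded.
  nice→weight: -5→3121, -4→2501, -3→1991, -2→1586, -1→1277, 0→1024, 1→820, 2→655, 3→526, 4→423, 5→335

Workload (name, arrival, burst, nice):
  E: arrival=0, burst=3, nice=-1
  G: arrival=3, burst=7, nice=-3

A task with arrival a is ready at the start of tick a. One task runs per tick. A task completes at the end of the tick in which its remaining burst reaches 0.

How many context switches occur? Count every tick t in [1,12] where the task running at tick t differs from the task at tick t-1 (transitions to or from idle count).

context switches = 2

t=0: vr[E=0] → run E
t=1: vr[E=1024/1277] → run E
t=2: vr[E=2048/1277] → run E
t=3: vr[G=0] → run G
t=4: vr[G=1024/1991] → run G
t=5: vr[G=2048/1991] → run G
t=6: vr[G=3072/1991] → run G
t=7: vr[G=4096/1991] → run G
t=8: vr[G=5120/1991] → run G
t=9: vr[G=6144/1991] → run G
t=10: (idle)
t=11: (idle)
t=12: (idle)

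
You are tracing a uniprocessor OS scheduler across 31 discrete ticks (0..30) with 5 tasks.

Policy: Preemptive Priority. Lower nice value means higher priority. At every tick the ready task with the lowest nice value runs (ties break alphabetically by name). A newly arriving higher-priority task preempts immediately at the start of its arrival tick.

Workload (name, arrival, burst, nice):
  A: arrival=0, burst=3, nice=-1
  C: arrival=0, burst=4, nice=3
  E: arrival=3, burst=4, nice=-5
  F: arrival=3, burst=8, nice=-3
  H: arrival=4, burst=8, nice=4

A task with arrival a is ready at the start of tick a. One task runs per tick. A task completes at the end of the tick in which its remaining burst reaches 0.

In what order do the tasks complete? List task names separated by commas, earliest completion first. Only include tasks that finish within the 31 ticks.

t=0: ready={A,C} → run A
t=1: ready={A,C} → run A
t=2: ready={A,C} → run A
t=3: ready={C,E,F} → run E
t=4: ready={C,E,F,H} → run E
t=5: ready={C,E,F,H} → run E
t=6: ready={C,E,F,H} → run E
t=7: ready={C,F,H} → run F
t=8: ready={C,F,H} → run F
t=9: ready={C,F,H} → run F
t=10: ready={C,F,H} → run F
t=11: ready={C,F,H} → run F
t=12: ready={C,F,H} → run F
t=13: ready={C,F,H} → run F
t=14: ready={C,F,H} → run F
t=15: ready={C,H} → run C
t=16: ready={C,H} → run C
t=17: ready={C,H} → run C
t=18: ready={C,H} → run C
t=19: ready={H} → run H
t=20: ready={H} → run H
t=21: ready={H} → run H
t=22: ready={H} → run H
t=23: ready={H} → run H
t=24: ready={H} → run H
t=25: ready={H} → run H
t=26: ready={H} → run H
t=27: (idle)
t=28: (idle)
t=29: (idle)
t=30: (idle)

completion order = A, E, F, C, H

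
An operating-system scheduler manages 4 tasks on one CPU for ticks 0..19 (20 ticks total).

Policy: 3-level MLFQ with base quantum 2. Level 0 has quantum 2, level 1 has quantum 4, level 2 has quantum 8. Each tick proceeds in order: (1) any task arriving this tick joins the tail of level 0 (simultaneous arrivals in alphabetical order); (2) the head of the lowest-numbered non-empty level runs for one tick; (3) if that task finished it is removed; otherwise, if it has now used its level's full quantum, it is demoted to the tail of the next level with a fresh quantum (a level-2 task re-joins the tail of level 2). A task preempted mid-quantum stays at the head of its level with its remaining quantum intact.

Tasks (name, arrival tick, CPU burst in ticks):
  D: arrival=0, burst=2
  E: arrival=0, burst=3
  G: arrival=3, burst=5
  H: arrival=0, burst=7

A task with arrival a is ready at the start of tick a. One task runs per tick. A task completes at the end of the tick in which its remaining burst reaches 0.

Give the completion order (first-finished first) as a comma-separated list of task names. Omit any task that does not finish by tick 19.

completion order = D, E, G, H

t=0: L0/L1/L2 = DEH/-/- → run D
t=1: L0/L1/L2 = DEH/-/- → run D
t=2: L0/L1/L2 = EH/-/- → run E
t=3: L0/L1/L2 = EHG/-/- → run E
t=4: L0/L1/L2 = HG/E/- → run H
t=5: L0/L1/L2 = HG/E/- → run H
t=6: L0/L1/L2 = G/EH/- → run G
t=7: L0/L1/L2 = G/EH/- → run G
t=8: L0/L1/L2 = -/EHG/- → run E
t=9: L0/L1/L2 = -/HG/- → run H
t=10: L0/L1/L2 = -/HG/- → run H
t=11: L0/L1/L2 = -/HG/- → run H
t=12: L0/L1/L2 = -/HG/- → run H
t=13: L0/L1/L2 = -/G/H → run G
t=14: L0/L1/L2 = -/G/H → run G
t=15: L0/L1/L2 = -/G/H → run G
t=16: L0/L1/L2 = -/-/H → run H
t=17: (idle)
t=18: (idle)
t=19: (idle)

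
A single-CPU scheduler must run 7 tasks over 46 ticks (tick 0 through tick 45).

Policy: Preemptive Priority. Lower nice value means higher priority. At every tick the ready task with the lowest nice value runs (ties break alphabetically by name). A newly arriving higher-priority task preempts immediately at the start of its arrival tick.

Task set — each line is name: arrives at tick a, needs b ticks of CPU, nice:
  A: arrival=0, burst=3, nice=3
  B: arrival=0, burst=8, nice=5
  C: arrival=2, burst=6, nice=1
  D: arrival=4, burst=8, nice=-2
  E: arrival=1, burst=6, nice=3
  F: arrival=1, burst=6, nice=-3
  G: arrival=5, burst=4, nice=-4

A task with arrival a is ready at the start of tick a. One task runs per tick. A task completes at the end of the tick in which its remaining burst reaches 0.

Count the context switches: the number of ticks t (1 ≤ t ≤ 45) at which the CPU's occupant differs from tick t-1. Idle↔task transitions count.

t=0: ready={A,B} → run A
t=1: ready={A,B,E,F} → run F
t=2: ready={A,B,C,E,F} → run F
t=3: ready={A,B,C,E,F} → run F
t=4: ready={A,B,C,D,E,F} → run F
t=5: ready={A,B,C,D,E,F,G} → run G
t=6: ready={A,B,C,D,E,F,G} → run G
t=7: ready={A,B,C,D,E,F,G} → run G
t=8: ready={A,B,C,D,E,F,G} → run G
t=9: ready={A,B,C,D,E,F} → run F
t=10: ready={A,B,C,D,E,F} → run F
t=11: ready={A,B,C,D,E} → run D
t=12: ready={A,B,C,D,E} → run D
t=13: ready={A,B,C,D,E} → run D
t=14: ready={A,B,C,D,E} → run D
t=15: ready={A,B,C,D,E} → run D
t=16: ready={A,B,C,D,E} → run D
t=17: ready={A,B,C,D,E} → run D
t=18: ready={A,B,C,D,E} → run D
t=19: ready={A,B,C,E} → run C
t=20: ready={A,B,C,E} → run C
t=21: ready={A,B,C,E} → run C
t=22: ready={A,B,C,E} → run C
t=23: ready={A,B,C,E} → run C
t=24: ready={A,B,C,E} → run C
t=25: ready={A,B,E} → run A
t=26: ready={A,B,E} → run A
t=27: ready={B,E} → run E
t=28: ready={B,E} → run E
t=29: ready={B,E} → run E
t=30: ready={B,E} → run E
t=31: ready={B,E} → run E
t=32: ready={B,E} → run E
t=33: ready={B} → run B
t=34: ready={B} → run B
t=35: ready={B} → run B
t=36: ready={B} → run B
t=37: ready={B} → run B
t=38: ready={B} → run B
t=39: ready={B} → run B
t=40: ready={B} → run B
t=41: (idle)
t=42: (idle)
t=43: (idle)
t=44: (idle)
t=45: (idle)

context switches = 9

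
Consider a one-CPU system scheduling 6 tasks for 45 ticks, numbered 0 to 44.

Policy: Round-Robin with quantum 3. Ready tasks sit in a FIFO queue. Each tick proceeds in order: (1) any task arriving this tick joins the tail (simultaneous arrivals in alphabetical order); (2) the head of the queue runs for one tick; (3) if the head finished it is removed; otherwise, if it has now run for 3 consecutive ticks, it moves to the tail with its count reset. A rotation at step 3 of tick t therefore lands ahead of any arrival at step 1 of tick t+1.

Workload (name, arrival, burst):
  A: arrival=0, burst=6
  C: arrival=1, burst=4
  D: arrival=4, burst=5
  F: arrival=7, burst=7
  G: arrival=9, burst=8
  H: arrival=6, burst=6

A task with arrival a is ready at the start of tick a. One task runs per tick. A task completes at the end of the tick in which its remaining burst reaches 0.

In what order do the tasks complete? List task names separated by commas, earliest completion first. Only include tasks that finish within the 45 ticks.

t=0: queue=[A] q_used=0 → run A
t=1: queue=[A,C] q_used=1 → run A
t=2: queue=[A,C] q_used=2 → run A
t=3: queue=[C,A] q_used=0 → run C
t=4: queue=[C,A,D] q_used=1 → run C
t=5: queue=[C,A,D] q_used=2 → run C
t=6: queue=[A,D,C,H] q_used=0 → run A
t=7: queue=[A,D,C,H,F] q_used=1 → run A
t=8: queue=[A,D,C,H,F] q_used=2 → run A
t=9: queue=[D,C,H,F,G] q_used=0 → run D
t=10: queue=[D,C,H,F,G] q_used=1 → run D
t=11: queue=[D,C,H,F,G] q_used=2 → run D
t=12: queue=[C,H,F,G,D] q_used=0 → run C
t=13: queue=[H,F,G,D] q_used=0 → run H
t=14: queue=[H,F,G,D] q_used=1 → run H
t=15: queue=[H,F,G,D] q_used=2 → run H
t=16: queue=[F,G,D,H] q_used=0 → run F
t=17: queue=[F,G,D,H] q_used=1 → run F
t=18: queue=[F,G,D,H] q_used=2 → run F
t=19: queue=[G,D,H,F] q_used=0 → run G
t=20: queue=[G,D,H,F] q_used=1 → run G
t=21: queue=[G,D,H,F] q_used=2 → run G
t=22: queue=[D,H,F,G] q_used=0 → run D
t=23: queue=[D,H,F,G] q_used=1 → run D
t=24: queue=[H,F,G] q_used=0 → run H
t=25: queue=[H,F,G] q_used=1 → run H
t=26: queue=[H,F,G] q_used=2 → run H
t=27: queue=[F,G] q_used=0 → run F
t=28: queue=[F,G] q_used=1 → run F
t=29: queue=[F,G] q_used=2 → run F
t=30: queue=[G,F] q_used=0 → run G
t=31: queue=[G,F] q_used=1 → run G
t=32: queue=[G,F] q_used=2 → run G
t=33: queue=[F,G] q_used=0 → run F
t=34: queue=[G] q_used=0 → run G
t=35: queue=[G] q_used=1 → run G
t=36: (idle)
t=37: (idle)
t=38: (idle)
t=39: (idle)
t=40: (idle)
t=41: (idle)
t=42: (idle)
t=43: (idle)
t=44: (idle)

completion order = A, C, D, H, F, G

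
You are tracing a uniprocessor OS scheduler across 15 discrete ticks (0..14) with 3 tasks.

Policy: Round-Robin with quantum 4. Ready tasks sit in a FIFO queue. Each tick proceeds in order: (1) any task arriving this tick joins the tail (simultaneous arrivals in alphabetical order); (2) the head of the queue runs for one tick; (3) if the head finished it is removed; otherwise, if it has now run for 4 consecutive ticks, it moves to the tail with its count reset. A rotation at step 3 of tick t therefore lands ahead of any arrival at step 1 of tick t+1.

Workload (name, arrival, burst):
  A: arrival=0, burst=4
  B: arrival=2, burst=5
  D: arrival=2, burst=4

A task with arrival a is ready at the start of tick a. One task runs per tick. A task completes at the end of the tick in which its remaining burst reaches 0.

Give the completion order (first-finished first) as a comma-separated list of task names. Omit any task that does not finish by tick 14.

completion order = A, D, B

t=0: queue=[A] q_used=0 → run A
t=1: queue=[A] q_used=1 → run A
t=2: queue=[A,B,D] q_used=2 → run A
t=3: queue=[A,B,D] q_used=3 → run A
t=4: queue=[B,D] q_used=0 → run B
t=5: queue=[B,D] q_used=1 → run B
t=6: queue=[B,D] q_used=2 → run B
t=7: queue=[B,D] q_used=3 → run B
t=8: queue=[D,B] q_used=0 → run D
t=9: queue=[D,B] q_used=1 → run D
t=10: queue=[D,B] q_used=2 → run D
t=11: queue=[D,B] q_used=3 → run D
t=12: queue=[B] q_used=0 → run B
t=13: (idle)
t=14: (idle)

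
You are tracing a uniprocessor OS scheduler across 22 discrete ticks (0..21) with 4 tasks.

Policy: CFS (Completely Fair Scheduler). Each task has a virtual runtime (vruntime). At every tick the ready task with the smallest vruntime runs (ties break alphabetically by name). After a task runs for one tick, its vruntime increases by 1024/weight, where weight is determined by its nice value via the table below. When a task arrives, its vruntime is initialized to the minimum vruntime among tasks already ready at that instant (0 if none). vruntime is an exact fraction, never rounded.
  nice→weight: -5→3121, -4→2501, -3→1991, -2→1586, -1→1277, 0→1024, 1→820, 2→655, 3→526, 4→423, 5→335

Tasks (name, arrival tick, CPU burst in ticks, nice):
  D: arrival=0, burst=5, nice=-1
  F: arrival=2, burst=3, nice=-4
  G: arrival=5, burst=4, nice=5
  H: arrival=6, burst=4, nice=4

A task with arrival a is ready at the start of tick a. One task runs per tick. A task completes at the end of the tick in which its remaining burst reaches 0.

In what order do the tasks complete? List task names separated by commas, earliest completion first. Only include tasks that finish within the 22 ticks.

t=0: vr[D=0] → run D
t=1: vr[D=1024/1277] → run D
t=2: vr[D=2048/1277 F=2048/1277] → run D
t=3: vr[D=3072/1277 F=2048/1277] → run F
t=4: vr[D=3072/1277 F=6429696/3193777] → run F
t=5: vr[D=3072/1277 F=7737344/3193777 G=3072/1277] → run D
t=6: vr[D=4096/1277 F=7737344/3193777 G=3072/1277 H=3072/1277] → run G
t=7: vr[D=4096/1277 F=7737344/3193777 G=2336768/427795 H=3072/1277] → run H
t=8: vr[D=4096/1277 F=7737344/3193777 G=2336768/427795 H=2607104/540171] → run F
t=9: vr[D=4096/1277 G=2336768/427795 H=2607104/540171] → run D
t=10: vr[G=2336768/427795 H=2607104/540171] → run H
t=11: vr[G=2336768/427795 H=3914752/540171] → run G
t=12: vr[G=3644416/427795 H=3914752/540171] → run H
t=13: vr[G=3644416/427795 H=1740800/180057] → run G
t=14: vr[G=4952064/427795 H=1740800/180057] → run H
t=15: vr[G=4952064/427795] → run G
t=16: (idle)
t=17: (idle)
t=18: (idle)
t=19: (idle)
t=20: (idle)
t=21: (idle)

completion order = F, D, H, G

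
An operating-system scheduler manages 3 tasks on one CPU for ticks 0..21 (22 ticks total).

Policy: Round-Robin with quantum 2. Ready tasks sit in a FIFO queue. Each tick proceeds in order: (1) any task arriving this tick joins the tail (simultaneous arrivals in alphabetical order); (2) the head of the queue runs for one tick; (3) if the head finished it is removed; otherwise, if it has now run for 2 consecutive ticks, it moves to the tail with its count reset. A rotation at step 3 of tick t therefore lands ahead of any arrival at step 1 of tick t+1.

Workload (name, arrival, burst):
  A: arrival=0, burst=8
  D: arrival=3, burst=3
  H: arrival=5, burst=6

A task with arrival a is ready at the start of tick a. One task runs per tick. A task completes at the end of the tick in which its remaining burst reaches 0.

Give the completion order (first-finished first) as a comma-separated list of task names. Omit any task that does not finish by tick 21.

completion order = D, A, H

t=0: queue=[A] q_used=0 → run A
t=1: queue=[A] q_used=1 → run A
t=2: queue=[A] q_used=0 → run A
t=3: queue=[A,D] q_used=1 → run A
t=4: queue=[D,A] q_used=0 → run D
t=5: queue=[D,A,H] q_used=1 → run D
t=6: queue=[A,H,D] q_used=0 → run A
t=7: queue=[A,H,D] q_used=1 → run A
t=8: queue=[H,D,A] q_used=0 → run H
t=9: queue=[H,D,A] q_used=1 → run H
t=10: queue=[D,A,H] q_used=0 → run D
t=11: queue=[A,H] q_used=0 → run A
t=12: queue=[A,H] q_used=1 → run A
t=13: queue=[H] q_used=0 → run H
t=14: queue=[H] q_used=1 → run H
t=15: queue=[H] q_used=0 → run H
t=16: queue=[H] q_used=1 → run H
t=17: (idle)
t=18: (idle)
t=19: (idle)
t=20: (idle)
t=21: (idle)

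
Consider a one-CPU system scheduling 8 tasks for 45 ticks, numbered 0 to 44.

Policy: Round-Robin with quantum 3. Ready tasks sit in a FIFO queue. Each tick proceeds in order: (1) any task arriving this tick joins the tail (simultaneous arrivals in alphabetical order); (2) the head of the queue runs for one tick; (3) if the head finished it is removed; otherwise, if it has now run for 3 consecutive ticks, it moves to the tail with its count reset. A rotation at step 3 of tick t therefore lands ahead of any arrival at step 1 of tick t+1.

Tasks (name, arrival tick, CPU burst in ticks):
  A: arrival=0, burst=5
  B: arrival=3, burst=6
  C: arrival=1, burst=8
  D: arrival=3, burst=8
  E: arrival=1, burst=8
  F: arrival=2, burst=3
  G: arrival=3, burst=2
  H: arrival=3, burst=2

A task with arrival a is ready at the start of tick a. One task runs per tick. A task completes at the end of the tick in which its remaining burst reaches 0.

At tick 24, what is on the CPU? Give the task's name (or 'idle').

running at tick 24 = C

t=0: queue=[A] q_used=0 → run A
t=1: queue=[A,C,E] q_used=1 → run A
t=2: queue=[A,C,E,F] q_used=2 → run A
t=3: queue=[C,E,F,A,B,D,G,H] q_used=0 → run C
t=4: queue=[C,E,F,A,B,D,G,H] q_used=1 → run C
t=5: queue=[C,E,F,A,B,D,G,H] q_used=2 → run C
t=6: queue=[E,F,A,B,D,G,H,C] q_used=0 → run E
t=7: queue=[E,F,A,B,D,G,H,C] q_used=1 → run E
t=8: queue=[E,F,A,B,D,G,H,C] q_used=2 → run E
t=9: queue=[F,A,B,D,G,H,C,E] q_used=0 → run F
t=10: queue=[F,A,B,D,G,H,C,E] q_used=1 → run F
t=11: queue=[F,A,B,D,G,H,C,E] q_used=2 → run F
t=12: queue=[A,B,D,G,H,C,E] q_used=0 → run A
t=13: queue=[A,B,D,G,H,C,E] q_used=1 → run A
t=14: queue=[B,D,G,H,C,E] q_used=0 → run B
t=15: queue=[B,D,G,H,C,E] q_used=1 → run B
t=16: queue=[B,D,G,H,C,E] q_used=2 → run B
t=17: queue=[D,G,H,C,E,B] q_used=0 → run D
t=18: queue=[D,G,H,C,E,B] q_used=1 → run D
t=19: queue=[D,G,H,C,E,B] q_used=2 → run D
t=20: queue=[G,H,C,E,B,D] q_used=0 → run G
t=21: queue=[G,H,C,E,B,D] q_used=1 → run G
t=22: queue=[H,C,E,B,D] q_used=0 → run H
t=23: queue=[H,C,E,B,D] q_used=1 → run H
t=24: queue=[C,E,B,D] q_used=0 → run C
t=25: queue=[C,E,B,D] q_used=1 → run C
t=26: queue=[C,E,B,D] q_used=2 → run C
t=27: queue=[E,B,D,C] q_used=0 → run E
t=28: queue=[E,B,D,C] q_used=1 → run E
t=29: queue=[E,B,D,C] q_used=2 → run E
t=30: queue=[B,D,C,E] q_used=0 → run B
t=31: queue=[B,D,C,E] q_used=1 → run B
t=32: queue=[B,D,C,E] q_used=2 → run B
t=33: queue=[D,C,E] q_used=0 → run D
t=34: queue=[D,C,E] q_used=1 → run D
t=35: queue=[D,C,E] q_used=2 → run D
t=36: queue=[C,E,D] q_used=0 → run C
t=37: queue=[C,E,D] q_used=1 → run C
t=38: queue=[E,D] q_used=0 → run E
t=39: queue=[E,D] q_used=1 → run E
t=40: queue=[D] q_used=0 → run D
t=41: queue=[D] q_used=1 → run D
t=42: (idle)
t=43: (idle)
t=44: (idle)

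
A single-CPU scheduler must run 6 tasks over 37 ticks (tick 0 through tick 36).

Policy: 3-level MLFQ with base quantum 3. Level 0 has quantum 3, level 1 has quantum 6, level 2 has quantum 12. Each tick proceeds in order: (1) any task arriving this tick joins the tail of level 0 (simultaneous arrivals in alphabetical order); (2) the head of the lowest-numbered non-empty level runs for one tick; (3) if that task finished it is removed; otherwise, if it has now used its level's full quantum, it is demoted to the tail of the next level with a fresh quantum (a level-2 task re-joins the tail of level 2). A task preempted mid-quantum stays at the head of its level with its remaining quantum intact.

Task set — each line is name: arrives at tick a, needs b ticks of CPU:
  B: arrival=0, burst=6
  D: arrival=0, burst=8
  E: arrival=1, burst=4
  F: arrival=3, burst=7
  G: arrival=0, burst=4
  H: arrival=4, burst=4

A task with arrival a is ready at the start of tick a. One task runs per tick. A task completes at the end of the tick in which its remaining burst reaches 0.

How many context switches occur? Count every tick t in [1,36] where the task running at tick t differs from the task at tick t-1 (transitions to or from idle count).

context switches = 12

t=0: L0/L1/L2 = BDG/-/- → run B
t=1: L0/L1/L2 = BDGE/-/- → run B
t=2: L0/L1/L2 = BDGE/-/- → run B
t=3: L0/L1/L2 = DGEF/B/- → run D
t=4: L0/L1/L2 = DGEFH/B/- → run D
t=5: L0/L1/L2 = DGEFH/B/- → run D
t=6: L0/L1/L2 = GEFH/BD/- → run G
t=7: L0/L1/L2 = GEFH/BD/- → run G
t=8: L0/L1/L2 = GEFH/BD/- → run G
t=9: L0/L1/L2 = EFH/BDG/- → run E
t=10: L0/L1/L2 = EFH/BDG/- → run E
t=11: L0/L1/L2 = EFH/BDG/- → run E
t=12: L0/L1/L2 = FH/BDGE/- → run F
t=13: L0/L1/L2 = FH/BDGE/- → run F
t=14: L0/L1/L2 = FH/BDGE/- → run F
t=15: L0/L1/L2 = H/BDGEF/- → run H
t=16: L0/L1/L2 = H/BDGEF/- → run H
t=17: L0/L1/L2 = H/BDGEF/- → run H
t=18: L0/L1/L2 = -/BDGEFH/- → run B
t=19: L0/L1/L2 = -/BDGEFH/- → run B
t=20: L0/L1/L2 = -/BDGEFH/- → run B
t=21: L0/L1/L2 = -/DGEFH/- → run D
t=22: L0/L1/L2 = -/DGEFH/- → run D
t=23: L0/L1/L2 = -/DGEFH/- → run D
t=24: L0/L1/L2 = -/DGEFH/- → run D
t=25: L0/L1/L2 = -/DGEFH/- → run D
t=26: L0/L1/L2 = -/GEFH/- → run G
t=27: L0/L1/L2 = -/EFH/- → run E
t=28: L0/L1/L2 = -/FH/- → run F
t=29: L0/L1/L2 = -/FH/- → run F
t=30: L0/L1/L2 = -/FH/- → run F
t=31: L0/L1/L2 = -/FH/- → run F
t=32: L0/L1/L2 = -/H/- → run H
t=33: (idle)
t=34: (idle)
t=35: (idle)
t=36: (idle)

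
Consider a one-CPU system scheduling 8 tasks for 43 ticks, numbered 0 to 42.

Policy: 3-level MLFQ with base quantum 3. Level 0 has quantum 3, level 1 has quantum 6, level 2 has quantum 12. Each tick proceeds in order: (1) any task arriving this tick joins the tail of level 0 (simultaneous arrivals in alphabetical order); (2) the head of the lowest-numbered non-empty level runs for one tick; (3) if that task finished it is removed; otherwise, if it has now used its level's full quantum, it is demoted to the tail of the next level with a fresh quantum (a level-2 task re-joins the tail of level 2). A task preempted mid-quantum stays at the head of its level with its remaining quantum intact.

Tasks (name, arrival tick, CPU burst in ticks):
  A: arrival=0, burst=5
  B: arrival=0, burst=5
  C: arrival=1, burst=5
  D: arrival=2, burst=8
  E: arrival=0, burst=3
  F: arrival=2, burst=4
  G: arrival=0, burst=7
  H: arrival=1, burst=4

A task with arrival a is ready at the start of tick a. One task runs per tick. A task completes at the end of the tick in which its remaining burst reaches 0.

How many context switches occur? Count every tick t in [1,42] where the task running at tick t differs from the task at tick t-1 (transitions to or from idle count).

t=0: L0/L1/L2 = ABEG/-/- → run A
t=1: L0/L1/L2 = ABEGCH/-/- → run A
t=2: L0/L1/L2 = ABEGCHDF/-/- → run A
t=3: L0/L1/L2 = BEGCHDF/A/- → run B
t=4: L0/L1/L2 = BEGCHDF/A/- → run B
t=5: L0/L1/L2 = BEGCHDF/A/- → run B
t=6: L0/L1/L2 = EGCHDF/AB/- → run E
t=7: L0/L1/L2 = EGCHDF/AB/- → run E
t=8: L0/L1/L2 = EGCHDF/AB/- → run E
t=9: L0/L1/L2 = GCHDF/AB/- → run G
t=10: L0/L1/L2 = GCHDF/AB/- → run G
t=11: L0/L1/L2 = GCHDF/AB/- → run G
t=12: L0/L1/L2 = CHDF/ABG/- → run C
t=13: L0/L1/L2 = CHDF/ABG/- → run C
t=14: L0/L1/L2 = CHDF/ABG/- → run C
t=15: L0/L1/L2 = HDF/ABGC/- → run H
t=16: L0/L1/L2 = HDF/ABGC/- → run H
t=17: L0/L1/L2 = HDF/ABGC/- → run H
t=18: L0/L1/L2 = DF/ABGCH/- → run D
t=19: L0/L1/L2 = DF/ABGCH/- → run D
t=20: L0/L1/L2 = DF/ABGCH/- → run D
t=21: L0/L1/L2 = F/ABGCHD/- → run F
t=22: L0/L1/L2 = F/ABGCHD/- → run F
t=23: L0/L1/L2 = F/ABGCHD/- → run F
t=24: L0/L1/L2 = -/ABGCHDF/- → run A
t=25: L0/L1/L2 = -/ABGCHDF/- → run A
t=26: L0/L1/L2 = -/BGCHDF/- → run B
t=27: L0/L1/L2 = -/BGCHDF/- → run B
t=28: L0/L1/L2 = -/GCHDF/- → run G
t=29: L0/L1/L2 = -/GCHDF/- → run G
t=30: L0/L1/L2 = -/GCHDF/- → run G
t=31: L0/L1/L2 = -/GCHDF/- → run G
t=32: L0/L1/L2 = -/CHDF/- → run C
t=33: L0/L1/L2 = -/CHDF/- → run C
t=34: L0/L1/L2 = -/HDF/- → run H
t=35: L0/L1/L2 = -/DF/- → run D
t=36: L0/L1/L2 = -/DF/- → run D
t=37: L0/L1/L2 = -/DF/- → run D
t=38: L0/L1/L2 = -/DF/- → run D
t=39: L0/L1/L2 = -/DF/- → run D
t=40: L0/L1/L2 = -/F/- → run F
t=41: (idle)
t=42: (idle)

context switches = 15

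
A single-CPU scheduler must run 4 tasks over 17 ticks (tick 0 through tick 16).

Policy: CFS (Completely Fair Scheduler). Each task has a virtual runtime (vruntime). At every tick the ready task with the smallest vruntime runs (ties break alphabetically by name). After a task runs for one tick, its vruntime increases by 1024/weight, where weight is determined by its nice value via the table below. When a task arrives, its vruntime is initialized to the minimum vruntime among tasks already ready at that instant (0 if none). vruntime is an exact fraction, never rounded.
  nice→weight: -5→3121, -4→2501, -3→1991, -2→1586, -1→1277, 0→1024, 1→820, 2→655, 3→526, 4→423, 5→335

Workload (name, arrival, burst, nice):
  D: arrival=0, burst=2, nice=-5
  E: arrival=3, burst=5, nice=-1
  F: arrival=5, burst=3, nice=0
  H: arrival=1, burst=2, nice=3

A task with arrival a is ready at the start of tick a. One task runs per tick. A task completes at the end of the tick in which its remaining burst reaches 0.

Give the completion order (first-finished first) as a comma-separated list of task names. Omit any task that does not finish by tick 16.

completion order = D, H, F, E

t=0: vr[D=0] → run D
t=1: vr[D=1024/3121 H=1024/3121] → run D
t=2: vr[H=1024/3121] → run H
t=3: vr[E=1867264/820823 H=1867264/820823] → run E
t=4: vr[E=3225018880/1048190971 H=1867264/820823] → run H
t=5: vr[E=3225018880/1048190971 F=3225018880/1048190971] → run E
t=6: vr[E=4065541632/1048190971 F=3225018880/1048190971] → run F
t=7: vr[E=4065541632/1048190971 F=4273209851/1048190971] → run E
t=8: vr[E=4906064384/1048190971 F=4273209851/1048190971] → run F
t=9: vr[E=4906064384/1048190971 F=5321400822/1048190971] → run E
t=10: vr[E=5746587136/1048190971 F=5321400822/1048190971] → run F
t=11: vr[E=5746587136/1048190971] → run E
t=12: (idle)
t=13: (idle)
t=14: (idle)
t=15: (idle)
t=16: (idle)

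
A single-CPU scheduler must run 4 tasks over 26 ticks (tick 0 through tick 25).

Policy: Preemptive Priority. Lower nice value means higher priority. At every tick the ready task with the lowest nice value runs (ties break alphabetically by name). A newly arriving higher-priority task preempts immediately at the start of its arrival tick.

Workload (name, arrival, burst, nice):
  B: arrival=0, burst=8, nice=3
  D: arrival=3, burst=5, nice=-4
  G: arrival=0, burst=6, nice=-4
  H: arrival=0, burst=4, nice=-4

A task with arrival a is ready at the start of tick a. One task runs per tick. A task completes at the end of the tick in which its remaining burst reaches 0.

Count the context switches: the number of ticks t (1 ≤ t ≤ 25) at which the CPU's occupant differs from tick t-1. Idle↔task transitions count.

context switches = 5

t=0: ready={B,G,H} → run G
t=1: ready={B,G,H} → run G
t=2: ready={B,G,H} → run G
t=3: ready={B,D,G,H} → run D
t=4: ready={B,D,G,H} → run D
t=5: ready={B,D,G,H} → run D
t=6: ready={B,D,G,H} → run D
t=7: ready={B,D,G,H} → run D
t=8: ready={B,G,H} → run G
t=9: ready={B,G,H} → run G
t=10: ready={B,G,H} → run G
t=11: ready={B,H} → run H
t=12: ready={B,H} → run H
t=13: ready={B,H} → run H
t=14: ready={B,H} → run H
t=15: ready={B} → run B
t=16: ready={B} → run B
t=17: ready={B} → run B
t=18: ready={B} → run B
t=19: ready={B} → run B
t=20: ready={B} → run B
t=21: ready={B} → run B
t=22: ready={B} → run B
t=23: (idle)
t=24: (idle)
t=25: (idle)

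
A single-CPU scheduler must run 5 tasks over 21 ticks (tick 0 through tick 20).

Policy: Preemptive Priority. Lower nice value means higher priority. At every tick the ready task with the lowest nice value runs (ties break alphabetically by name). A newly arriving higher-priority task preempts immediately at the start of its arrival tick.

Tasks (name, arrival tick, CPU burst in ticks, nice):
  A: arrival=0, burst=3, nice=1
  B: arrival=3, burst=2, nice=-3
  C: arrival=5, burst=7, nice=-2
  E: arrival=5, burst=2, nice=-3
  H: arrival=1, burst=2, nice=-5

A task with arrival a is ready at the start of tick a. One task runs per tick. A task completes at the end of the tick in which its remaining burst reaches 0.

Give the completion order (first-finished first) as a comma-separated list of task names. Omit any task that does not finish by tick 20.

t=0: ready={A} → run A
t=1: ready={A,H} → run H
t=2: ready={A,H} → run H
t=3: ready={A,B} → run B
t=4: ready={A,B} → run B
t=5: ready={A,C,E} → run E
t=6: ready={A,C,E} → run E
t=7: ready={A,C} → run C
t=8: ready={A,C} → run C
t=9: ready={A,C} → run C
t=10: ready={A,C} → run C
t=11: ready={A,C} → run C
t=12: ready={A,C} → run C
t=13: ready={A,C} → run C
t=14: ready={A} → run A
t=15: ready={A} → run A
t=16: (idle)
t=17: (idle)
t=18: (idle)
t=19: (idle)
t=20: (idle)

completion order = H, B, E, C, A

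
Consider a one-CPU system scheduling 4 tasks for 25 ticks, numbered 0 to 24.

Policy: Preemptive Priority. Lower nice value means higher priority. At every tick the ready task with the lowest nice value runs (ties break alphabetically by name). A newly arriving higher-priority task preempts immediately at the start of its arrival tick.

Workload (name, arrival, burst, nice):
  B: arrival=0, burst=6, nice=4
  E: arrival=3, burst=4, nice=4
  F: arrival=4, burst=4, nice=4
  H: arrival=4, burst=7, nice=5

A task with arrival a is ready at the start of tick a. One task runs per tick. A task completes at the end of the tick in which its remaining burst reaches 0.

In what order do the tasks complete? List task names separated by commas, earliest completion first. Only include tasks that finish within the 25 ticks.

completion order = B, E, F, H

t=0: ready={B} → run B
t=1: ready={B} → run B
t=2: ready={B} → run B
t=3: ready={B,E} → run B
t=4: ready={B,E,F,H} → run B
t=5: ready={B,E,F,H} → run B
t=6: ready={E,F,H} → run E
t=7: ready={E,F,H} → run E
t=8: ready={E,F,H} → run E
t=9: ready={E,F,H} → run E
t=10: ready={F,H} → run F
t=11: ready={F,H} → run F
t=12: ready={F,H} → run F
t=13: ready={F,H} → run F
t=14: ready={H} → run H
t=15: ready={H} → run H
t=16: ready={H} → run H
t=17: ready={H} → run H
t=18: ready={H} → run H
t=19: ready={H} → run H
t=20: ready={H} → run H
t=21: (idle)
t=22: (idle)
t=23: (idle)
t=24: (idle)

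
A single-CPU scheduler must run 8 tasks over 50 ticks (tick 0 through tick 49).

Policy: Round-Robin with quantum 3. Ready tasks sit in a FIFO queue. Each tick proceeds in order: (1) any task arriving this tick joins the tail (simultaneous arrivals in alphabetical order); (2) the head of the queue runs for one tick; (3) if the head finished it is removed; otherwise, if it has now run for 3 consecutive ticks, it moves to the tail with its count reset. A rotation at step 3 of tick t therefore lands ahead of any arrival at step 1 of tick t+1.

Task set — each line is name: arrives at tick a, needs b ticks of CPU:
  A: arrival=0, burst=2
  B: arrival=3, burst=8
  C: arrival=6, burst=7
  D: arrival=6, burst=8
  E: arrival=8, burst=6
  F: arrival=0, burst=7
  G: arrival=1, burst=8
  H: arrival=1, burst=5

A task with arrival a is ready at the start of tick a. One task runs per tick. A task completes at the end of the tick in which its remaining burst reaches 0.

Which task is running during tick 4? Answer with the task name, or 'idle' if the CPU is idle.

running at tick 4 = F

t=0: queue=[A,F] q_used=0 → run A
t=1: queue=[A,F,G,H] q_used=1 → run A
t=2: queue=[F,G,H] q_used=0 → run F
t=3: queue=[F,G,H,B] q_used=1 → run F
t=4: queue=[F,G,H,B] q_used=2 → run F
t=5: queue=[G,H,B,F] q_used=0 → run G
t=6: queue=[G,H,B,F,C,D] q_used=1 → run G
t=7: queue=[G,H,B,F,C,D] q_used=2 → run G
t=8: queue=[H,B,F,C,D,G,E] q_used=0 → run H
t=9: queue=[H,B,F,C,D,G,E] q_used=1 → run H
t=10: queue=[H,B,F,C,D,G,E] q_used=2 → run H
t=11: queue=[B,F,C,D,G,E,H] q_used=0 → run B
t=12: queue=[B,F,C,D,G,E,H] q_used=1 → run B
t=13: queue=[B,F,C,D,G,E,H] q_used=2 → run B
t=14: queue=[F,C,D,G,E,H,B] q_used=0 → run F
t=15: queue=[F,C,D,G,E,H,B] q_used=1 → run F
t=16: queue=[F,C,D,G,E,H,B] q_used=2 → run F
t=17: queue=[C,D,G,E,H,B,F] q_used=0 → run C
t=18: queue=[C,D,G,E,H,B,F] q_used=1 → run C
t=19: queue=[C,D,G,E,H,B,F] q_used=2 → run C
t=20: queue=[D,G,E,H,B,F,C] q_used=0 → run D
t=21: queue=[D,G,E,H,B,F,C] q_used=1 → run D
t=22: queue=[D,G,E,H,B,F,C] q_used=2 → run D
t=23: queue=[G,E,H,B,F,C,D] q_used=0 → run G
t=24: queue=[G,E,H,B,F,C,D] q_used=1 → run G
t=25: queue=[G,E,H,B,F,C,D] q_used=2 → run G
t=26: queue=[E,H,B,F,C,D,G] q_used=0 → run E
t=27: queue=[E,H,B,F,C,D,G] q_used=1 → run E
t=28: queue=[E,H,B,F,C,D,G] q_used=2 → run E
t=29: queue=[H,B,F,C,D,G,E] q_used=0 → run H
t=30: queue=[H,B,F,C,D,G,E] q_used=1 → run H
t=31: queue=[B,F,C,D,G,E] q_used=0 → run B
t=32: queue=[B,F,C,D,G,E] q_used=1 → run B
t=33: queue=[B,F,C,D,G,E] q_used=2 → run B
t=34: queue=[F,C,D,G,E,B] q_used=0 → run F
t=35: queue=[C,D,G,E,B] q_used=0 → run C
t=36: queue=[C,D,G,E,B] q_used=1 → run C
t=37: queue=[C,D,G,E,B] q_used=2 → run C
t=38: queue=[D,G,E,B,C] q_used=0 → run D
t=39: queue=[D,G,E,B,C] q_used=1 → run D
t=40: queue=[D,G,E,B,C] q_used=2 → run D
t=41: queue=[G,E,B,C,D] q_used=0 → run G
t=42: queue=[G,E,B,C,D] q_used=1 → run G
t=43: queue=[E,B,C,D] q_used=0 → run E
t=44: queue=[E,B,C,D] q_used=1 → run E
t=45: queue=[E,B,C,D] q_used=2 → run E
t=46: queue=[B,C,D] q_used=0 → run B
t=47: queue=[B,C,D] q_used=1 → run B
t=48: queue=[C,D] q_used=0 → run C
t=49: queue=[D] q_used=0 → run D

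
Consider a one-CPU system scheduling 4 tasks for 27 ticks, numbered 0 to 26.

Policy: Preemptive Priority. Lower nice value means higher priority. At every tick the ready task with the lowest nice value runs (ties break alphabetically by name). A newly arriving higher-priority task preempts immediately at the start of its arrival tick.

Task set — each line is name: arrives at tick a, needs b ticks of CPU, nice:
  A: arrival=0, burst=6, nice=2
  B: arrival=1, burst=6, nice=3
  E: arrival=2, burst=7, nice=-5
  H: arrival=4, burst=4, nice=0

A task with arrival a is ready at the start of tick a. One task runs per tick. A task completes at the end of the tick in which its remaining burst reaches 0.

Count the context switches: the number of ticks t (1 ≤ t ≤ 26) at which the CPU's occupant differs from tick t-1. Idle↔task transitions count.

context switches = 5

t=0: ready={A} → run A
t=1: ready={A,B} → run A
t=2: ready={A,B,E} → run E
t=3: ready={A,B,E} → run E
t=4: ready={A,B,E,H} → run E
t=5: ready={A,B,E,H} → run E
t=6: ready={A,B,E,H} → run E
t=7: ready={A,B,E,H} → run E
t=8: ready={A,B,E,H} → run E
t=9: ready={A,B,H} → run H
t=10: ready={A,B,H} → run H
t=11: ready={A,B,H} → run H
t=12: ready={A,B,H} → run H
t=13: ready={A,B} → run A
t=14: ready={A,B} → run A
t=15: ready={A,B} → run A
t=16: ready={A,B} → run A
t=17: ready={B} → run B
t=18: ready={B} → run B
t=19: ready={B} → run B
t=20: ready={B} → run B
t=21: ready={B} → run B
t=22: ready={B} → run B
t=23: (idle)
t=24: (idle)
t=25: (idle)
t=26: (idle)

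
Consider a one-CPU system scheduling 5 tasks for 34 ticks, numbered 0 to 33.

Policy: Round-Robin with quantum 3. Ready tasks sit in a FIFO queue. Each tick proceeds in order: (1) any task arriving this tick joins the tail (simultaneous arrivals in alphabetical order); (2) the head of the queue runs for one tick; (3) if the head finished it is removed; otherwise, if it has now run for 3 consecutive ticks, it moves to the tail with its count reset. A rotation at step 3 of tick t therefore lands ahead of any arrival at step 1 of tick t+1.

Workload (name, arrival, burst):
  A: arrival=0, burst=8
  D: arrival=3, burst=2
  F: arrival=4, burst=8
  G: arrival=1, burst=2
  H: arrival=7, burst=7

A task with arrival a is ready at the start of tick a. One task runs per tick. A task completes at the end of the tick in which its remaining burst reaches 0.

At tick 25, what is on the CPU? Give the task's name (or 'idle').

t=0: queue=[A] q_used=0 → run A
t=1: queue=[A,G] q_used=1 → run A
t=2: queue=[A,G] q_used=2 → run A
t=3: queue=[G,A,D] q_used=0 → run G
t=4: queue=[G,A,D,F] q_used=1 → run G
t=5: queue=[A,D,F] q_used=0 → run A
t=6: queue=[A,D,F] q_used=1 → run A
t=7: queue=[A,D,F,H] q_used=2 → run A
t=8: queue=[D,F,H,A] q_used=0 → run D
t=9: queue=[D,F,H,A] q_used=1 → run D
t=10: queue=[F,H,A] q_used=0 → run F
t=11: queue=[F,H,A] q_used=1 → run F
t=12: queue=[F,H,A] q_used=2 → run F
t=13: queue=[H,A,F] q_used=0 → run H
t=14: queue=[H,A,F] q_used=1 → run H
t=15: queue=[H,A,F] q_used=2 → run H
t=16: queue=[A,F,H] q_used=0 → run A
t=17: queue=[A,F,H] q_used=1 → run A
t=18: queue=[F,H] q_used=0 → run F
t=19: queue=[F,H] q_used=1 → run F
t=20: queue=[F,H] q_used=2 → run F
t=21: queue=[H,F] q_used=0 → run H
t=22: queue=[H,F] q_used=1 → run H
t=23: queue=[H,F] q_used=2 → run H
t=24: queue=[F,H] q_used=0 → run F
t=25: queue=[F,H] q_used=1 → run F
t=26: queue=[H] q_used=0 → run H
t=27: (idle)
t=28: (idle)
t=29: (idle)
t=30: (idle)
t=31: (idle)
t=32: (idle)
t=33: (idle)

running at tick 25 = F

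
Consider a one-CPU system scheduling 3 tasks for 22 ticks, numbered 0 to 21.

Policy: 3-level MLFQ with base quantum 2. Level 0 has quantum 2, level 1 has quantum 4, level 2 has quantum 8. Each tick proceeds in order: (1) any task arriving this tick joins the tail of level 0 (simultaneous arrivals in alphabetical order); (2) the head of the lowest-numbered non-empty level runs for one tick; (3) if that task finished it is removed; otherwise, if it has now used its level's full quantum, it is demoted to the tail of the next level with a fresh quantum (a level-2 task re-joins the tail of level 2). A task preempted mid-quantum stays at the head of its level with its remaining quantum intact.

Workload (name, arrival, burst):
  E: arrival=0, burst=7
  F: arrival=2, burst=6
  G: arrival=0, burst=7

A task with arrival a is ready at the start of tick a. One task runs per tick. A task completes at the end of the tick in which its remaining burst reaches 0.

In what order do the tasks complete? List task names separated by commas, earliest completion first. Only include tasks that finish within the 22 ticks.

completion order = F, E, G

t=0: L0/L1/L2 = EG/-/- → run E
t=1: L0/L1/L2 = EG/-/- → run E
t=2: L0/L1/L2 = GF/E/- → run G
t=3: L0/L1/L2 = GF/E/- → run G
t=4: L0/L1/L2 = F/EG/- → run F
t=5: L0/L1/L2 = F/EG/- → run F
t=6: L0/L1/L2 = -/EGF/- → run E
t=7: L0/L1/L2 = -/EGF/- → run E
t=8: L0/L1/L2 = -/EGF/- → run E
t=9: L0/L1/L2 = -/EGF/- → run E
t=10: L0/L1/L2 = -/GF/E → run G
t=11: L0/L1/L2 = -/GF/E → run G
t=12: L0/L1/L2 = -/GF/E → run G
t=13: L0/L1/L2 = -/GF/E → run G
t=14: L0/L1/L2 = -/F/EG → run F
t=15: L0/L1/L2 = -/F/EG → run F
t=16: L0/L1/L2 = -/F/EG → run F
t=17: L0/L1/L2 = -/F/EG → run F
t=18: L0/L1/L2 = -/-/EG → run E
t=19: L0/L1/L2 = -/-/G → run G
t=20: (idle)
t=21: (idle)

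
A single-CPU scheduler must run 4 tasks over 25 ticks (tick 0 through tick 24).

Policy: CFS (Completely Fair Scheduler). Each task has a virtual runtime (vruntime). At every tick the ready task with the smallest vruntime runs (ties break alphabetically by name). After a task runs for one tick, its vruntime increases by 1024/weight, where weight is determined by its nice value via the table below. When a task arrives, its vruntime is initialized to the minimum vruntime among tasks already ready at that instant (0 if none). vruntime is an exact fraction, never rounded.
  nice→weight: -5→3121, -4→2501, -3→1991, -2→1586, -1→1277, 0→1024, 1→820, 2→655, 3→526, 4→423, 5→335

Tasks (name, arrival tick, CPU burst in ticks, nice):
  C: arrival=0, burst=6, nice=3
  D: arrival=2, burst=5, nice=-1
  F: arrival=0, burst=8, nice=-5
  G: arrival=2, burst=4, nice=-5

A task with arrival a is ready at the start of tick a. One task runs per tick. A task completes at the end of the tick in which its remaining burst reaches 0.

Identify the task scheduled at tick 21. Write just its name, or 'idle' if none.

running at tick 21 = C

t=0: vr[C=0 F=0] → run C
t=1: vr[C=512/263 F=0] → run F
t=2: vr[C=512/263 D=1024/3121 F=1024/3121 G=1024/3121] → run D
t=3: vr[C=512/263 D=4503552/3985517 F=1024/3121 G=1024/3121] → run F
t=4: vr[C=512/263 D=4503552/3985517 F=2048/3121 G=1024/3121] → run G
t=5: vr[C=512/263 D=4503552/3985517 F=2048/3121 G=2048/3121] → run F
t=6: vr[C=512/263 D=4503552/3985517 F=3072/3121 G=2048/3121] → run G
t=7: vr[C=512/263 D=4503552/3985517 F=3072/3121 G=3072/3121] → run F
t=8: vr[C=512/263 D=4503552/3985517 F=4096/3121 G=3072/3121] → run G
t=9: vr[C=512/263 D=4503552/3985517 F=4096/3121 G=4096/3121] → run D
t=10: vr[C=512/263 D=7699456/3985517 F=4096/3121 G=4096/3121] → run F
t=11: vr[C=512/263 D=7699456/3985517 F=5120/3121 G=4096/3121] → run G
t=12: vr[C=512/263 D=7699456/3985517 F=5120/3121] → run F
t=13: vr[C=512/263 D=7699456/3985517 F=6144/3121] → run D
t=14: vr[C=512/263 D=10895360/3985517 F=6144/3121] → run C
t=15: vr[C=1024/263 D=10895360/3985517 F=6144/3121] → run F
t=16: vr[C=1024/263 D=10895360/3985517 F=7168/3121] → run F
t=17: vr[C=1024/263 D=10895360/3985517] → run D
t=18: vr[C=1024/263 D=14091264/3985517] → run D
t=19: vr[C=1024/263] → run C
t=20: vr[C=1536/263] → run C
t=21: vr[C=2048/263] → run C
t=22: vr[C=2560/263] → run C
t=23: (idle)
t=24: (idle)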